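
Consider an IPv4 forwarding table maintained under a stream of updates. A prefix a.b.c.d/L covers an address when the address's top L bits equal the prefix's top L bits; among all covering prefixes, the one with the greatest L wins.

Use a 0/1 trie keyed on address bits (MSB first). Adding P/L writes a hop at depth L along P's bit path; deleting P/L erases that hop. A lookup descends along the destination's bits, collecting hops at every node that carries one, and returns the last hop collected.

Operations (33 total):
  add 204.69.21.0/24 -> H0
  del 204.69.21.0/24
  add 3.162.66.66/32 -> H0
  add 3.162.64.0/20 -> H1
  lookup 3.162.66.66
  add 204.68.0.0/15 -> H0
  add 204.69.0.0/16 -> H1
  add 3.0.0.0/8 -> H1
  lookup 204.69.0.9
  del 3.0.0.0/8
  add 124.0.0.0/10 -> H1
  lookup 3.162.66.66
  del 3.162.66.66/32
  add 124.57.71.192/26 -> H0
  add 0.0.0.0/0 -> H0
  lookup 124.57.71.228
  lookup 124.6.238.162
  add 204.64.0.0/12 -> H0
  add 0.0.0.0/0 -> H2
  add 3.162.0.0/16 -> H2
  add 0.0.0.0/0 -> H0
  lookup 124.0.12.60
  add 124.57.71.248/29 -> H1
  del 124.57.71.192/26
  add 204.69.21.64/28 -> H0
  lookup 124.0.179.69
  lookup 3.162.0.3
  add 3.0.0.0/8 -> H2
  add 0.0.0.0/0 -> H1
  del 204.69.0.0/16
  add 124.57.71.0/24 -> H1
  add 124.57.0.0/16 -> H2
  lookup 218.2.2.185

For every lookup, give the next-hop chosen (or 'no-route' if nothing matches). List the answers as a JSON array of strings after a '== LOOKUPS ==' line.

Trace:
  + 204.69.21.0/24 (H0) depth=24
  - 204.69.21.0/24 clear@24
  + 3.162.66.66/32 (H0) depth=32
  + 3.162.64.0/20 (H1) depth=20
  lookup 3.162.66.66: bits 00000011101000100100001001000010 walk d0:-→d1:-→d2:-→d3:-→d4:-→d5:-→d6:-→d7:-→d8:-→d9:-→d10:-→d11:-→d12:-→d13:-→d14:-→d15:-→d16:-→d17:-→d18:-→d19:-→d20:H1→d21:-→d22:-→d23:-→d24:-→d25:-→d26:-→d27:-→d28:-→d29:-→d30:-→d31:-→d32:H0 -> H0
  + 204.68.0.0/15 (H0) depth=15
  + 204.69.0.0/16 (H1) depth=16
  + 3.0.0.0/8 (H1) depth=8
  lookup 204.69.0.9: bits 1100110001000101000 walk d0:-→d1:-→d2:-→d3:-→d4:-→d5:-→d6:-→d7:-→d8:-→d9:-→d10:-→d11:-→d12:-→d13:-→d14:-→d15:H0→d16:H1→d17:-→d18:-→d19:- -> H1
  - 3.0.0.0/8 clear@8
  + 124.0.0.0/10 (H1) depth=10
  lookup 3.162.66.66: bits 00000011101000100100001001000010 walk d0:-→d1:-→d2:-→d3:-→d4:-→d5:-→d6:-→d7:-→d8:-→d9:-→d10:-→d11:-→d12:-→d13:-→d14:-→d15:-→d16:-→d17:-→d18:-→d19:-→d20:H1→d21:-→d22:-→d23:-→d24:-→d25:-→d26:-→d27:-→d28:-→d29:-→d30:-→d31:-→d32:H0 -> H0
  - 3.162.66.66/32 clear@32
  + 124.57.71.192/26 (H0) depth=26
  + 0.0.0.0/0 (H0) depth=0
  lookup 124.57.71.228: bits 01111100001110010100011111 walk d0:H0→d1:-→d2:-→d3:-→d4:-→d5:-→d6:-→d7:-→d8:-→d9:-→d10:H1→d11:-→d12:-→d13:-→d14:-→d15:-→d16:-→d17:-→d18:-→d19:-→d20:-→d21:-→d22:-→d23:-→d24:-→d25:-→d26:H0 -> H0
  lookup 124.6.238.162: bits 0111110000 walk d0:H0→d1:-→d2:-→d3:-→d4:-→d5:-→d6:-→d7:-→d8:-→d9:-→d10:H1 -> H1
  + 204.64.0.0/12 (H0) depth=12
  + 0.0.0.0/0 (H2) depth=0
  + 3.162.0.0/16 (H2) depth=16
  + 0.0.0.0/0 (H0) depth=0
  lookup 124.0.12.60: bits 0111110000 walk d0:H0→d1:-→d2:-→d3:-→d4:-→d5:-→d6:-→d7:-→d8:-→d9:-→d10:H1 -> H1
  + 124.57.71.248/29 (H1) depth=29
  - 124.57.71.192/26 clear@26
  + 204.69.21.64/28 (H0) depth=28
  lookup 124.0.179.69: bits 0111110000 walk d0:H0→d1:-→d2:-→d3:-→d4:-→d5:-→d6:-→d7:-→d8:-→d9:-→d10:H1 -> H1
  lookup 3.162.0.3: bits 00000011101000100 walk d0:H0→d1:-→d2:-→d3:-→d4:-→d5:-→d6:-→d7:-→d8:-→d9:-→d10:-→d11:-→d12:-→d13:-→d14:-→d15:-→d16:H2→d17:- -> H2
  + 3.0.0.0/8 (H2) depth=8
  + 0.0.0.0/0 (H1) depth=0
  - 204.69.0.0/16 clear@16
  + 124.57.71.0/24 (H1) depth=24
  + 124.57.0.0/16 (H2) depth=16
  lookup 218.2.2.185: bits 110 walk d0:H1→d1:-→d2:-→d3:- -> H1

== LOOKUPS ==
["H0","H1","H0","H0","H1","H1","H1","H2","H1"]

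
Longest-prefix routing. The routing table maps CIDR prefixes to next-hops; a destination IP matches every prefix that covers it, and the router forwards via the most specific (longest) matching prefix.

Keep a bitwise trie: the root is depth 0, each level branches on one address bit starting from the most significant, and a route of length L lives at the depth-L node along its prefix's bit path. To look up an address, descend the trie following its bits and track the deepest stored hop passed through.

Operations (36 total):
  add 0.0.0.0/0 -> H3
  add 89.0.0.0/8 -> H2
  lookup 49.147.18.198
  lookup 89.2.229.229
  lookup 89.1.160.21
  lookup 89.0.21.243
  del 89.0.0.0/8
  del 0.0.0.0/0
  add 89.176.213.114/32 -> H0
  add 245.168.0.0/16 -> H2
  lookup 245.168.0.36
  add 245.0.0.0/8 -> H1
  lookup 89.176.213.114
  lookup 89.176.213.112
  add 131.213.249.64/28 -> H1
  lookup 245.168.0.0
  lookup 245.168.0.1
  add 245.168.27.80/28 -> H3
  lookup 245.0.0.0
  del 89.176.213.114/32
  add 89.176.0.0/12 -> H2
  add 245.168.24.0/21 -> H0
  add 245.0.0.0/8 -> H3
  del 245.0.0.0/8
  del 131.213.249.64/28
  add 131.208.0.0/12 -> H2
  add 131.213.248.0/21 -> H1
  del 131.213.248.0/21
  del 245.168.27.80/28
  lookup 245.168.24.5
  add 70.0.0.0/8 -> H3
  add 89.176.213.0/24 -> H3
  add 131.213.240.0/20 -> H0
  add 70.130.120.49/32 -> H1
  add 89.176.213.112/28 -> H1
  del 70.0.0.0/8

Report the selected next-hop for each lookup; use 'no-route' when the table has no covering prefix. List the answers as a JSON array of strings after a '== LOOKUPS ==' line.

Trace:
  add 0.0.0.0/0 -> H3 at depth 0
  add 89.0.0.0/8 -> H2 at depth 8
  ? 49.147.18.198  path d0:H3→d1:-  best=H3
  ? 89.2.229.229  path d0:H3→d1:-→d2:-→d3:-→d4:-→d5:-→d6:-→d7:-→d8:H2  best=H2
  ? 89.1.160.21  path d0:H3→d1:-→d2:-→d3:-→d4:-→d5:-→d6:-→d7:-→d8:H2  best=H2
  ? 89.0.21.243  path d0:H3→d1:-→d2:-→d3:-→d4:-→d5:-→d6:-→d7:-→d8:H2  best=H2
  del 89.0.0.0/8 (clear depth 8)
  del 0.0.0.0/0 (clear depth 0)
  add 89.176.213.114/32 -> H0 at depth 32
  add 245.168.0.0/16 -> H2 at depth 16
  ? 245.168.0.36  path d0:-→d1:-→d2:-→d3:-→d4:-→d5:-→d6:-→d7:-→d8:-→d9:-→d10:-→d11:-→d12:-→d13:-→d14:-→d15:-→d16:H2  best=H2
  add 245.0.0.0/8 -> H1 at depth 8
  ? 89.176.213.114  path d0:-→d1:-→d2:-→d3:-→d4:-→d5:-→d6:-→d7:-→d8:-→d9:-→d10:-→d11:-→d12:-→d13:-→d14:-→d15:-→d16:-→d17:-→d18:-→d19:-→d20:-→d21:-→d22:-→d23:-→d24:-→d25:-→d26:-→d27:-→d28:-→d29:-→d30:-→d31:-→d32:H0  best=H0
  ? 89.176.213.112  path d0:-→d1:-→d2:-→d3:-→d4:-→d5:-→d6:-→d7:-→d8:-→d9:-→d10:-→d11:-→d12:-→d13:-→d14:-→d15:-→d16:-→d17:-→d18:-→d19:-→d20:-→d21:-→d22:-→d23:-→d24:-→d25:-→d26:-→d27:-→d28:-→d29:-→d30:-  best=no-route
  add 131.213.249.64/28 -> H1 at depth 28
  ? 245.168.0.0  path d0:-→d1:-→d2:-→d3:-→d4:-→d5:-→d6:-→d7:-→d8:H1→d9:-→d10:-→d11:-→d12:-→d13:-→d14:-→d15:-→d16:H2  best=H2
  ? 245.168.0.1  path d0:-→d1:-→d2:-→d3:-→d4:-→d5:-→d6:-→d7:-→d8:H1→d9:-→d10:-→d11:-→d12:-→d13:-→d14:-→d15:-→d16:H2  best=H2
  add 245.168.27.80/28 -> H3 at depth 28
  ? 245.0.0.0  path d0:-→d1:-→d2:-→d3:-→d4:-→d5:-→d6:-→d7:-→d8:H1  best=H1
  del 89.176.213.114/32 (clear depth 32)
  add 89.176.0.0/12 -> H2 at depth 12
  add 245.168.24.0/21 -> H0 at depth 21
  add 245.0.0.0/8 -> H3 at depth 8
  del 245.0.0.0/8 (clear depth 8)
  del 131.213.249.64/28 (clear depth 28)
  add 131.208.0.0/12 -> H2 at depth 12
  add 131.213.248.0/21 -> H1 at depth 21
  del 131.213.248.0/21 (clear depth 21)
  del 245.168.27.80/28 (clear depth 28)
  ? 245.168.24.5  path d0:-→d1:-→d2:-→d3:-→d4:-→d5:-→d6:-→d7:-→d8:-→d9:-→d10:-→d11:-→d12:-→d13:-→d14:-→d15:-→d16:H2→d17:-→d18:-→d19:-→d20:-→d21:H0→d22:-  best=H0
  add 70.0.0.0/8 -> H3 at depth 8
  add 89.176.213.0/24 -> H3 at depth 24
  add 131.213.240.0/20 -> H0 at depth 20
  add 70.130.120.49/32 -> H1 at depth 32
  add 89.176.213.112/28 -> H1 at depth 28
  del 70.0.0.0/8 (clear depth 8)

== LOOKUPS ==
["H3","H2","H2","H2","H2","H0","no-route","H2","H2","H1","H0"]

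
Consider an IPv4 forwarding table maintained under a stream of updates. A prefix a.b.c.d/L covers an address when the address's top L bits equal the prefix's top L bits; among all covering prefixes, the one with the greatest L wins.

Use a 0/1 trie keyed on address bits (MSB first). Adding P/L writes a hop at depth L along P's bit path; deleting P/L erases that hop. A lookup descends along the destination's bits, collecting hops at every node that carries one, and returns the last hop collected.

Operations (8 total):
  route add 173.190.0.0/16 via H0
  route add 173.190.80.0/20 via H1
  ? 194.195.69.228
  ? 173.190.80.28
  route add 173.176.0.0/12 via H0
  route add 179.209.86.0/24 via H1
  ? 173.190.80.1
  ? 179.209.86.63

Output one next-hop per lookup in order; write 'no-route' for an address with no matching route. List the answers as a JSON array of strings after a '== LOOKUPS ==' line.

Apply in order:
  add 173.190.0.0/16 -> H0 at depth 16
  add 173.190.80.0/20 -> H1 at depth 20
  ? 194.195.69.228  path d0:-→d1:-  best=no-route
  ? 173.190.80.28  path d0:-→d1:-→d2:-→d3:-→d4:-→d5:-→d6:-→d7:-→d8:-→d9:-→d10:-→d11:-→d12:-→d13:-→d14:-→d15:-→d16:H0→d17:-→d18:-→d19:-→d20:H1  best=H1
  add 173.176.0.0/12 -> H0 at depth 12
  add 179.209.86.0/24 -> H1 at depth 24
  ? 173.190.80.1  path d0:-→d1:-→d2:-→d3:-→d4:-→d5:-→d6:-→d7:-→d8:-→d9:-→d10:-→d11:-→d12:H0→d13:-→d14:-→d15:-→d16:H0→d17:-→d18:-→d19:-→d20:H1  best=H1
  ? 179.209.86.63  path d0:-→d1:-→d2:-→d3:-→d4:-→d5:-→d6:-→d7:-→d8:-→d9:-→d10:-→d11:-→d12:-→d13:-→d14:-→d15:-→d16:-→d17:-→d18:-→d19:-→d20:-→d21:-→d22:-→d23:-→d24:H1  best=H1

== LOOKUPS ==
["no-route","H1","H1","H1"]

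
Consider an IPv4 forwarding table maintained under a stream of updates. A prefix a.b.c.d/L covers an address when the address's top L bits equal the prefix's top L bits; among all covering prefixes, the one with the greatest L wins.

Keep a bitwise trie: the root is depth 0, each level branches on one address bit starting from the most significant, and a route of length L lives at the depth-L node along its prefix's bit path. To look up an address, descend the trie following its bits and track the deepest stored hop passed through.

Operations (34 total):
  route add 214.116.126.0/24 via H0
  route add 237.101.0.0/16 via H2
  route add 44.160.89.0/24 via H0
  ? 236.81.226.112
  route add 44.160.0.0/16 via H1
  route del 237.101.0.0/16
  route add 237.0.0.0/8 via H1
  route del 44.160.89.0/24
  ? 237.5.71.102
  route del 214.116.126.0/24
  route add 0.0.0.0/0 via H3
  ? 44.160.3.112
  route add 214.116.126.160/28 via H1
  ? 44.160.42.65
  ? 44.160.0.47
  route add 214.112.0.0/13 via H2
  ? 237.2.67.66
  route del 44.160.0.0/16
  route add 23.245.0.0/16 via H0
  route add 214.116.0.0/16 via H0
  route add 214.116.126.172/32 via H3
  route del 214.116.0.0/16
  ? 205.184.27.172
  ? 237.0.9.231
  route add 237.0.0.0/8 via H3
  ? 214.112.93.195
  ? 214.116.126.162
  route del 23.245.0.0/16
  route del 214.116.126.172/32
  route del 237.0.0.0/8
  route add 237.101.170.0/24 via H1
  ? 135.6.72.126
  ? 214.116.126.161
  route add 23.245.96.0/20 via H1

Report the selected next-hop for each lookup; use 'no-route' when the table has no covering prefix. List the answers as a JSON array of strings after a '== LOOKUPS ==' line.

Trace:
  + 214.116.126.0/24 (H0) depth=24
  + 237.101.0.0/16 (H2) depth=16
  + 44.160.89.0/24 (H0) depth=24
  Q 236.81.226.112: descend 1110110 ; hops seen [∅] ; pick no-route
  + 44.160.0.0/16 (H1) depth=16
  - 237.101.0.0/16 clear@16
  + 237.0.0.0/8 (H1) depth=8
  - 44.160.89.0/24 clear@24
  Q 237.5.71.102: descend 111011010 ; hops seen [H1] ; pick H1
  - 214.116.126.0/24 clear@24
  + 0.0.0.0/0 (H3) depth=0
  Q 44.160.3.112: descend 00101100101000000 ; hops seen [H3,H1] ; pick H1
  + 214.116.126.160/28 (H1) depth=28
  Q 44.160.42.65: descend 00101100101000000 ; hops seen [H3,H1] ; pick H1
  Q 44.160.0.47: descend 00101100101000000 ; hops seen [H3,H1] ; pick H1
  + 214.112.0.0/13 (H2) depth=13
  Q 237.2.67.66: descend 111011010 ; hops seen [H3,H1] ; pick H1
  - 44.160.0.0/16 clear@16
  + 23.245.0.0/16 (H0) depth=16
  + 214.116.0.0/16 (H0) depth=16
  + 214.116.126.172/32 (H3) depth=32
  - 214.116.0.0/16 clear@16
  Q 205.184.27.172: descend 110 ; hops seen [H3] ; pick H3
  Q 237.0.9.231: descend 111011010 ; hops seen [H3,H1] ; pick H1
  + 237.0.0.0/8 (H3) depth=8
  Q 214.112.93.195: descend 1101011001110 ; hops seen [H3,H2] ; pick H2
  Q 214.116.126.162: descend 1101011001110100011111101010 ; hops seen [H3,H2,H1] ; pick H1
  - 23.245.0.0/16 clear@16
  - 214.116.126.172/32 clear@32
  - 237.0.0.0/8 clear@8
  + 237.101.170.0/24 (H1) depth=24
  Q 135.6.72.126: descend 1 ; hops seen [H3] ; pick H3
  Q 214.116.126.161: descend 1101011001110100011111101010 ; hops seen [H3,H2,H1] ; pick H1
  + 23.245.96.0/20 (H1) depth=20

== LOOKUPS ==
["no-route","H1","H1","H1","H1","H1","H3","H1","H2","H1","H3","H1"]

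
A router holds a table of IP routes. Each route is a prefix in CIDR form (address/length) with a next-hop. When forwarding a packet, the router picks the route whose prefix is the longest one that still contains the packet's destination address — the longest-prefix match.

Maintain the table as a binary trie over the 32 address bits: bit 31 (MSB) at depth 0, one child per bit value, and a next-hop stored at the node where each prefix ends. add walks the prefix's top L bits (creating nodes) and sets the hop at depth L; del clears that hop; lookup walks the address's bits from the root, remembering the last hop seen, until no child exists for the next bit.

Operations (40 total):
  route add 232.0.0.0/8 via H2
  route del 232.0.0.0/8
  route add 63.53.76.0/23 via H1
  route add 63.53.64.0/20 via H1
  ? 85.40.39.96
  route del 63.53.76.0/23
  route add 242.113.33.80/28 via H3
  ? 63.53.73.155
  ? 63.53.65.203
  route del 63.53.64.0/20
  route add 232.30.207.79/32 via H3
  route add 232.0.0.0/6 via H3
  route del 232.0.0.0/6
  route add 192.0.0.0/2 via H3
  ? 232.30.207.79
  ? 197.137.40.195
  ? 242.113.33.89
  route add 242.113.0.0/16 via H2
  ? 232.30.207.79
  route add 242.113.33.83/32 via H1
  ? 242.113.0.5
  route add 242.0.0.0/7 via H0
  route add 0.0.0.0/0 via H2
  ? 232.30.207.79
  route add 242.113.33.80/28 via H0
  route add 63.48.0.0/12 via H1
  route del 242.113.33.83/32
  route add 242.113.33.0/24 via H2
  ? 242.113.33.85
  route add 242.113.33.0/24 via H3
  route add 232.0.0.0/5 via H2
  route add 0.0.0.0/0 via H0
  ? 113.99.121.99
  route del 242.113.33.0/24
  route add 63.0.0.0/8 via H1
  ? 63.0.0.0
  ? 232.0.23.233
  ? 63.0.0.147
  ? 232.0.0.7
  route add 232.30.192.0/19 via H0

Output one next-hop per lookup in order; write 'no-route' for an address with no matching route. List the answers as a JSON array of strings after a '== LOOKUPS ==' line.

Process each operation:
  add 232.0.0.0/8 -> H2 at depth 8
  - 232.0.0.0/8 clear@8
  add 63.53.76.0/23 -> H1 at depth 23
  add 63.53.64.0/20 -> H1 at depth 20
  Q 85.40.39.96: descend 0 ; hops seen [∅] ; pick no-route
  - 63.53.76.0/23 clear@23
  add 242.113.33.80/28 -> H3 at depth 28
  Q 63.53.73.155: descend 001111110011010101001 ; hops seen [H1] ; pick H1
  Q 63.53.65.203: descend 00111111001101010100 ; hops seen [H1] ; pick H1
  - 63.53.64.0/20 clear@20
  add 232.30.207.79/32 -> H3 at depth 32
  add 232.0.0.0/6 -> H3 at depth 6
  - 232.0.0.0/6 clear@6
  add 192.0.0.0/2 -> H3 at depth 2
  Q 232.30.207.79: descend 11101000000111101100111101001111 ; hops seen [H3,H3] ; pick H3
  Q 197.137.40.195: descend 11 ; hops seen [H3] ; pick H3
  Q 242.113.33.89: descend 1111001001110001001000010101 ; hops seen [H3,H3] ; pick H3
  add 242.113.0.0/16 -> H2 at depth 16
  Q 232.30.207.79: descend 11101000000111101100111101001111 ; hops seen [H3,H3] ; pick H3
  add 242.113.33.83/32 -> H1 at depth 32
  Q 242.113.0.5: descend 111100100111000100 ; hops seen [H3,H2] ; pick H2
  add 242.0.0.0/7 -> H0 at depth 7
  add 0.0.0.0/0 -> H2 at depth 0
  Q 232.30.207.79: descend 11101000000111101100111101001111 ; hops seen [H2,H3,H3] ; pick H3
  add 242.113.33.80/28 -> H0 at depth 28
  add 63.48.0.0/12 -> H1 at depth 12
  - 242.113.33.83/32 clear@32
  add 242.113.33.0/24 -> H2 at depth 24
  Q 242.113.33.85: descend 11110010011100010010000101010 ; hops seen [H2,H3,H0,H2,H2,H0] ; pick H0
  add 242.113.33.0/24 -> H3 at depth 24
  add 232.0.0.0/5 -> H2 at depth 5
  add 0.0.0.0/0 -> H0 at depth 0
  Q 113.99.121.99: descend 0 ; hops seen [H0] ; pick H0
  - 242.113.33.0/24 clear@24
  add 63.0.0.0/8 -> H1 at depth 8
  Q 63.0.0.0: descend 0011111100 ; hops seen [H0,H1] ; pick H1
  Q 232.0.23.233: descend 11101000000 ; hops seen [H0,H3,H2] ; pick H2
  Q 63.0.0.147: descend 0011111100 ; hops seen [H0,H1] ; pick H1
  Q 232.0.0.7: descend 11101000000 ; hops seen [H0,H3,H2] ; pick H2
  add 232.30.192.0/19 -> H0 at depth 19

== LOOKUPS ==
["no-route","H1","H1","H3","H3","H3","H3","H2","H3","H0","H0","H1","H2","H1","H2"]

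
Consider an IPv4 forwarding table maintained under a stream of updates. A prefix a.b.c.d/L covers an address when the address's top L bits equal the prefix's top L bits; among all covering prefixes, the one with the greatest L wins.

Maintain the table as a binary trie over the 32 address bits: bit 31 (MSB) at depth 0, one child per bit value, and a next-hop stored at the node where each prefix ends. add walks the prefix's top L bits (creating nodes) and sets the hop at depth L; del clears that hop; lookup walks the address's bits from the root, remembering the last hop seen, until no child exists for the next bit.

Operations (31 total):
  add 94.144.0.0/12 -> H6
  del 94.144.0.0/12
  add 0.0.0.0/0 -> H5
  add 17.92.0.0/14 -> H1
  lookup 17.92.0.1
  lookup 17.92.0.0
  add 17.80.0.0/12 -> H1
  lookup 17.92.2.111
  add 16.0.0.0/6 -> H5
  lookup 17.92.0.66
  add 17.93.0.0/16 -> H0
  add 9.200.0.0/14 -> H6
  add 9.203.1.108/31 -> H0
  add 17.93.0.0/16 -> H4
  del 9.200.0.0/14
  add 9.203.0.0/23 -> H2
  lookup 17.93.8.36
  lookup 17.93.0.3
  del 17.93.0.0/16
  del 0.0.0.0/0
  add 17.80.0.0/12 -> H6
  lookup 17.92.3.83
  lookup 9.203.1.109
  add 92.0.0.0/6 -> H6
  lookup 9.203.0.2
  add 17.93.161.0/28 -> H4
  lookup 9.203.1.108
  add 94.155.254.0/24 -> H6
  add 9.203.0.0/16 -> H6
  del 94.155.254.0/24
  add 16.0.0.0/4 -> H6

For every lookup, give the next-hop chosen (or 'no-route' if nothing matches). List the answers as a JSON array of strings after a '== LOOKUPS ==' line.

Apply in order:
  + 94.144.0.0/12 (H6) depth=12
  - 94.144.0.0/12 clear@12
  + 0.0.0.0/0 (H5) depth=0
  + 17.92.0.0/14 (H1) depth=14
  lookup 17.92.0.1: bits 00010001010111 walk d0:H5→d1:-→d2:-→d3:-→d4:-→d5:-→d6:-→d7:-→d8:-→d9:-→d10:-→d11:-→d12:-→d13:-→d14:H1 -> H1
  lookup 17.92.0.0: bits 00010001010111 walk d0:H5→d1:-→d2:-→d3:-→d4:-→d5:-→d6:-→d7:-→d8:-→d9:-→d10:-→d11:-→d12:-→d13:-→d14:H1 -> H1
  + 17.80.0.0/12 (H1) depth=12
  lookup 17.92.2.111: bits 00010001010111 walk d0:H5→d1:-→d2:-→d3:-→d4:-→d5:-→d6:-→d7:-→d8:-→d9:-→d10:-→d11:-→d12:H1→d13:-→d14:H1 -> H1
  + 16.0.0.0/6 (H5) depth=6
  lookup 17.92.0.66: bits 00010001010111 walk d0:H5→d1:-→d2:-→d3:-→d4:-→d5:-→d6:H5→d7:-→d8:-→d9:-→d10:-→d11:-→d12:H1→d13:-→d14:H1 -> H1
  + 17.93.0.0/16 (H0) depth=16
  + 9.200.0.0/14 (H6) depth=14
  + 9.203.1.108/31 (H0) depth=31
  + 17.93.0.0/16 (H4) depth=16
  - 9.200.0.0/14 clear@14
  + 9.203.0.0/23 (H2) depth=23
  lookup 17.93.8.36: bits 0001000101011101 walk d0:H5→d1:-→d2:-→d3:-→d4:-→d5:-→d6:H5→d7:-→d8:-→d9:-→d10:-→d11:-→d12:H1→d13:-→d14:H1→d15:-→d16:H4 -> H4
  lookup 17.93.0.3: bits 0001000101011101 walk d0:H5→d1:-→d2:-→d3:-→d4:-→d5:-→d6:H5→d7:-→d8:-→d9:-→d10:-→d11:-→d12:H1→d13:-→d14:H1→d15:-→d16:H4 -> H4
  - 17.93.0.0/16 clear@16
  - 0.0.0.0/0 clear@0
  + 17.80.0.0/12 (H6) depth=12
  lookup 17.92.3.83: bits 000100010101110 walk d0:-→d1:-→d2:-→d3:-→d4:-→d5:-→d6:H5→d7:-→d8:-→d9:-→d10:-→d11:-→d12:H6→d13:-→d14:H1→d15:- -> H1
  lookup 9.203.1.109: bits 0000100111001011000000010110110 walk d0:-→d1:-→d2:-→d3:-→d4:-→d5:-→d6:-→d7:-→d8:-→d9:-→d10:-→d11:-→d12:-→d13:-→d14:-→d15:-→d16:-→d17:-→d18:-→d19:-→d20:-→d21:-→d22:-→d23:H2→d24:-→d25:-→d26:-→d27:-→d28:-→d29:-→d30:-→d31:H0 -> H0
  + 92.0.0.0/6 (H6) depth=6
  lookup 9.203.0.2: bits 00001001110010110000000 walk d0:-→d1:-→d2:-→d3:-→d4:-→d5:-→d6:-→d7:-→d8:-→d9:-→d10:-→d11:-→d12:-→d13:-→d14:-→d15:-→d16:-→d17:-→d18:-→d19:-→d20:-→d21:-→d22:-→d23:H2 -> H2
  + 17.93.161.0/28 (H4) depth=28
  lookup 9.203.1.108: bits 0000100111001011000000010110110 walk d0:-→d1:-→d2:-→d3:-→d4:-→d5:-→d6:-→d7:-→d8:-→d9:-→d10:-→d11:-→d12:-→d13:-→d14:-→d15:-→d16:-→d17:-→d18:-→d19:-→d20:-→d21:-→d22:-→d23:H2→d24:-→d25:-→d26:-→d27:-→d28:-→d29:-→d30:-→d31:H0 -> H0
  + 94.155.254.0/24 (H6) depth=24
  + 9.203.0.0/16 (H6) depth=16
  - 94.155.254.0/24 clear@24
  + 16.0.0.0/4 (H6) depth=4

== LOOKUPS ==
["H1","H1","H1","H1","H4","H4","H1","H0","H2","H0"]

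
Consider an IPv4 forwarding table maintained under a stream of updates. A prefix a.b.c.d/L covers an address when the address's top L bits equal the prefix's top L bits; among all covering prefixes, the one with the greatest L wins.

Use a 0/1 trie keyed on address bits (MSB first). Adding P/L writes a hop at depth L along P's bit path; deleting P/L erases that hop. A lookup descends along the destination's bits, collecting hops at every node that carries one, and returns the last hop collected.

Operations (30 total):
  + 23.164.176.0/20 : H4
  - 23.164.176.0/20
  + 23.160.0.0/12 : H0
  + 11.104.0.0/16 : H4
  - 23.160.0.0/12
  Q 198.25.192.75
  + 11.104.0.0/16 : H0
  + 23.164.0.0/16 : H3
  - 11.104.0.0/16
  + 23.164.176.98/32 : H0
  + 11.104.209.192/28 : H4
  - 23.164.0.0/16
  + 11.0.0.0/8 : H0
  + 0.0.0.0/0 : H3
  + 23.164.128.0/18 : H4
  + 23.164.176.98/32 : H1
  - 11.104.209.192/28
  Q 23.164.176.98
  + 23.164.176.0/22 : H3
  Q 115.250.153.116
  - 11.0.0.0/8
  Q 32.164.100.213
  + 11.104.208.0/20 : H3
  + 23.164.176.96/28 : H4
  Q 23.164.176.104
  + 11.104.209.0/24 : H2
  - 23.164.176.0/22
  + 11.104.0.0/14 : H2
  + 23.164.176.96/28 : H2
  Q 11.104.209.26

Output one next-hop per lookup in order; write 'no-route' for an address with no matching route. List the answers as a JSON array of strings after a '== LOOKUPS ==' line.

Process each operation:
  + 23.164.176.0/20 (H4) depth=20
  del 23.164.176.0/20 (clear depth 20)
  + 23.160.0.0/12 (H0) depth=12
  + 11.104.0.0/16 (H4) depth=16
  del 23.160.0.0/12 (clear depth 12)
  lookup 198.25.192.75: bits ε walk d0:- -> no-route
  + 11.104.0.0/16 (H0) depth=16
  + 23.164.0.0/16 (H3) depth=16
  del 11.104.0.0/16 (clear depth 16)
  + 23.164.176.98/32 (H0) depth=32
  + 11.104.209.192/28 (H4) depth=28
  del 23.164.0.0/16 (clear depth 16)
  + 11.0.0.0/8 (H0) depth=8
  + 0.0.0.0/0 (H3) depth=0
  + 23.164.128.0/18 (H4) depth=18
  + 23.164.176.98/32 (H1) depth=32
  del 11.104.209.192/28 (clear depth 28)
  lookup 23.164.176.98: bits 00010111101001001011000001100010 walk d0:H3→d1:-→d2:-→d3:-→d4:-→d5:-→d6:-→d7:-→d8:-→d9:-→d10:-→d11:-→d12:-→d13:-→d14:-→d15:-→d16:-→d17:-→d18:H4→d19:-→d20:-→d21:-→d22:-→d23:-→d24:-→d25:-→d26:-→d27:-→d28:-→d29:-→d30:-→d31:-→d32:H1 -> H1
  + 23.164.176.0/22 (H3) depth=22
  lookup 115.250.153.116: bits 0 walk d0:H3→d1:- -> H3
  del 11.0.0.0/8 (clear depth 8)
  lookup 32.164.100.213: bits 00 walk d0:H3→d1:-→d2:- -> H3
  + 11.104.208.0/20 (H3) depth=20
  + 23.164.176.96/28 (H4) depth=28
  lookup 23.164.176.104: bits 0001011110100100101100000110 walk d0:H3→d1:-→d2:-→d3:-→d4:-→d5:-→d6:-→d7:-→d8:-→d9:-→d10:-→d11:-→d12:-→d13:-→d14:-→d15:-→d16:-→d17:-→d18:H4→d19:-→d20:-→d21:-→d22:H3→d23:-→d24:-→d25:-→d26:-→d27:-→d28:H4 -> H4
  + 11.104.209.0/24 (H2) depth=24
  del 23.164.176.0/22 (clear depth 22)
  + 11.104.0.0/14 (H2) depth=14
  + 23.164.176.96/28 (H2) depth=28
  lookup 11.104.209.26: bits 000010110110100011010001 walk d0:H3→d1:-→d2:-→d3:-→d4:-→d5:-→d6:-→d7:-→d8:-→d9:-→d10:-→d11:-→d12:-→d13:-→d14:H2→d15:-→d16:-→d17:-→d18:-→d19:-→d20:H3→d21:-→d22:-→d23:-→d24:H2 -> H2

== LOOKUPS ==
["no-route","H1","H3","H3","H4","H2"]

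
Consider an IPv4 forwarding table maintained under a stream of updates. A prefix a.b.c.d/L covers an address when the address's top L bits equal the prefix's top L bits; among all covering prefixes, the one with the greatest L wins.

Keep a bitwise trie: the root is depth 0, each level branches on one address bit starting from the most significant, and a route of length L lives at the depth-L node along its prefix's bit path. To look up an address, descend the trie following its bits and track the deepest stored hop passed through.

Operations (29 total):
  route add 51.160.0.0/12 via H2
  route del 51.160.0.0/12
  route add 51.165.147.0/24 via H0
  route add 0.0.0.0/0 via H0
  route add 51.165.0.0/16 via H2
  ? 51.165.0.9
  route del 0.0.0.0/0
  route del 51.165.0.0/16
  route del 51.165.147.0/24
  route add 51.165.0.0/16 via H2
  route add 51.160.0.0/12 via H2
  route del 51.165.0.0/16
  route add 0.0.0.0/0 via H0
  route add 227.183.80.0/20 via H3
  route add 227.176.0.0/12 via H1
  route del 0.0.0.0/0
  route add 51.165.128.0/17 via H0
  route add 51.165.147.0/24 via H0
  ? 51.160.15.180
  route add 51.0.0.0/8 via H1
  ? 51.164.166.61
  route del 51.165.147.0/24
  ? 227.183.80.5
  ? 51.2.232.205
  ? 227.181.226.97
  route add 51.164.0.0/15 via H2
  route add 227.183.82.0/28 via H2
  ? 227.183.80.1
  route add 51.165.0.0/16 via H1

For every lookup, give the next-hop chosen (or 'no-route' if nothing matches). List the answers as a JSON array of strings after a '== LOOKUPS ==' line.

Process each operation:
  + 51.160.0.0/12 (H2) depth=12
  - 51.160.0.0/12 clear@12
  + 51.165.147.0/24 (H0) depth=24
  + 0.0.0.0/0 (H0) depth=0
  + 51.165.0.0/16 (H2) depth=16
  lookup 51.165.0.9: bits 0011001110100101 walk d0:H0→d1:-→d2:-→d3:-→d4:-→d5:-→d6:-→d7:-→d8:-→d9:-→d10:-→d11:-→d12:-→d13:-→d14:-→d15:-→d16:H2 -> H2
  - 0.0.0.0/0 clear@0
  - 51.165.0.0/16 clear@16
  - 51.165.147.0/24 clear@24
  + 51.165.0.0/16 (H2) depth=16
  + 51.160.0.0/12 (H2) depth=12
  - 51.165.0.0/16 clear@16
  + 0.0.0.0/0 (H0) depth=0
  + 227.183.80.0/20 (H3) depth=20
  + 227.176.0.0/12 (H1) depth=12
  - 0.0.0.0/0 clear@0
  + 51.165.128.0/17 (H0) depth=17
  + 51.165.147.0/24 (H0) depth=24
  lookup 51.160.15.180: bits 0011001110100 walk d0:-→d1:-→d2:-→d3:-→d4:-→d5:-→d6:-→d7:-→d8:-→d9:-→d10:-→d11:-→d12:H2→d13:- -> H2
  + 51.0.0.0/8 (H1) depth=8
  lookup 51.164.166.61: bits 001100111010010 walk d0:-→d1:-→d2:-→d3:-→d4:-→d5:-→d6:-→d7:-→d8:H1→d9:-→d10:-→d11:-→d12:H2→d13:-→d14:-→d15:- -> H2
  - 51.165.147.0/24 clear@24
  lookup 227.183.80.5: bits 11100011101101110101 walk d0:-→d1:-→d2:-→d3:-→d4:-→d5:-→d6:-→d7:-→d8:-→d9:-→d10:-→d11:-→d12:H1→d13:-→d14:-→d15:-→d16:-→d17:-→d18:-→d19:-→d20:H3 -> H3
  lookup 51.2.232.205: bits 00110011 walk d0:-→d1:-→d2:-→d3:-→d4:-→d5:-→d6:-→d7:-→d8:H1 -> H1
  lookup 227.181.226.97: bits 11100011101101 walk d0:-→d1:-→d2:-→d3:-→d4:-→d5:-→d6:-→d7:-→d8:-→d9:-→d10:-→d11:-→d12:H1→d13:-→d14:- -> H1
  + 51.164.0.0/15 (H2) depth=15
  + 227.183.82.0/28 (H2) depth=28
  lookup 227.183.80.1: bits 1110001110110111010100 walk d0:-→d1:-→d2:-→d3:-→d4:-→d5:-→d6:-→d7:-→d8:-→d9:-→d10:-→d11:-→d12:H1→d13:-→d14:-→d15:-→d16:-→d17:-→d18:-→d19:-→d20:H3→d21:-→d22:- -> H3
  + 51.165.0.0/16 (H1) depth=16

== LOOKUPS ==
["H2","H2","H2","H3","H1","H1","H3"]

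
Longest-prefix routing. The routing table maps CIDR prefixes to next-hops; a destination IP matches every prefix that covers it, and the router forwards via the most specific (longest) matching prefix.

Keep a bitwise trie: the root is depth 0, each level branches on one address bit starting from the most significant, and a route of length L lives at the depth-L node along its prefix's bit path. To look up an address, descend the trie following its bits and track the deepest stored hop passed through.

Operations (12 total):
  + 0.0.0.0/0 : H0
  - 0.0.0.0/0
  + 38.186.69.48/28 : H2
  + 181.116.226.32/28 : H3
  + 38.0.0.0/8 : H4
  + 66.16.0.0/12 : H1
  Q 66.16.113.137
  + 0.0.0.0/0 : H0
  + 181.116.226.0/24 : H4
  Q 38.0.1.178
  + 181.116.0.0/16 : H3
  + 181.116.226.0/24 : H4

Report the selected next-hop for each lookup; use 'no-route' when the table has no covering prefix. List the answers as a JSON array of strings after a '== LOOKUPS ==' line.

Process each operation:
  + 0.0.0.0/0 (H0) depth=0
  del 0.0.0.0/0 (clear depth 0)
  + 38.186.69.48/28 (H2) depth=28
  + 181.116.226.32/28 (H3) depth=28
  + 38.0.0.0/8 (H4) depth=8
  + 66.16.0.0/12 (H1) depth=12
  lookup 66.16.113.137: bits 010000100001 walk d0:-→d1:-→d2:-→d3:-→d4:-→d5:-→d6:-→d7:-→d8:-→d9:-→d10:-→d11:-→d12:H1 -> H1
  + 0.0.0.0/0 (H0) depth=0
  + 181.116.226.0/24 (H4) depth=24
  lookup 38.0.1.178: bits 00100110 walk d0:H0→d1:-→d2:-→d3:-→d4:-→d5:-→d6:-→d7:-→d8:H4 -> H4
  + 181.116.0.0/16 (H3) depth=16
  + 181.116.226.0/24 (H4) depth=24

== LOOKUPS ==
["H1","H4"]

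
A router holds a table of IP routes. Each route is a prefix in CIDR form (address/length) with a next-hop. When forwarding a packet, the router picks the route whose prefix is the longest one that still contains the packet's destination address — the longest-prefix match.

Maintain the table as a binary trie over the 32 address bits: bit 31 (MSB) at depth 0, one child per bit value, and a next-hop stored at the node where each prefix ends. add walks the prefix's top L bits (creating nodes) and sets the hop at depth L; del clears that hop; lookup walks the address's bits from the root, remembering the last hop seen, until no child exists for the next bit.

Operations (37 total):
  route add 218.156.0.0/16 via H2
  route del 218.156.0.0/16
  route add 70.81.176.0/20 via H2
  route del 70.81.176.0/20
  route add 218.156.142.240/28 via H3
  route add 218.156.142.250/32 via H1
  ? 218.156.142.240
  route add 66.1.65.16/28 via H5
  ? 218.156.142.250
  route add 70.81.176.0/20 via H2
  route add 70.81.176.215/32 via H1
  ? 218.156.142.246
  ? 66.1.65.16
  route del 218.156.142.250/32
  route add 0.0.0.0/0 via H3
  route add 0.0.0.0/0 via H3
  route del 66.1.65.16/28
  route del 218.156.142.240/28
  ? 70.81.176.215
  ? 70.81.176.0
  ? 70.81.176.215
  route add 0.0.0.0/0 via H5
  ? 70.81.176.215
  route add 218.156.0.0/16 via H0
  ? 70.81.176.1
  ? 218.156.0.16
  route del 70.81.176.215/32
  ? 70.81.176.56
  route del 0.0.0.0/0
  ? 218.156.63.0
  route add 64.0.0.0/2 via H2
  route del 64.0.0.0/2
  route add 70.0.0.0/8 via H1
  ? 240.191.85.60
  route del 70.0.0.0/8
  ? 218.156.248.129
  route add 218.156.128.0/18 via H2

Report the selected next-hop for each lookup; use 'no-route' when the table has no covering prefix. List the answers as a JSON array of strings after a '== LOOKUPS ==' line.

Process each operation:
  add 218.156.0.0/16 -> H2 at depth 16
  - 218.156.0.0/16 clear@16
  add 70.81.176.0/20 -> H2 at depth 20
  - 70.81.176.0/20 clear@20
  add 218.156.142.240/28 -> H3 at depth 28
  add 218.156.142.250/32 -> H1 at depth 32
  ? 218.156.142.240  path d0:-→d1:-→d2:-→d3:-→d4:-→d5:-→d6:-→d7:-→d8:-→d9:-→d10:-→d11:-→d12:-→d13:-→d14:-→d15:-→d16:-→d17:-→d18:-→d19:-→d20:-→d21:-→d22:-→d23:-→d24:-→d25:-→d26:-→d27:-→d28:H3  best=H3
  add 66.1.65.16/28 -> H5 at depth 28
  ? 218.156.142.250  path d0:-→d1:-→d2:-→d3:-→d4:-→d5:-→d6:-→d7:-→d8:-→d9:-→d10:-→d11:-→d12:-→d13:-→d14:-→d15:-→d16:-→d17:-→d18:-→d19:-→d20:-→d21:-→d22:-→d23:-→d24:-→d25:-→d26:-→d27:-→d28:H3→d29:-→d30:-→d31:-→d32:H1  best=H1
  add 70.81.176.0/20 -> H2 at depth 20
  add 70.81.176.215/32 -> H1 at depth 32
  ? 218.156.142.246  path d0:-→d1:-→d2:-→d3:-→d4:-→d5:-→d6:-→d7:-→d8:-→d9:-→d10:-→d11:-→d12:-→d13:-→d14:-→d15:-→d16:-→d17:-→d18:-→d19:-→d20:-→d21:-→d22:-→d23:-→d24:-→d25:-→d26:-→d27:-→d28:H3  best=H3
  ? 66.1.65.16  path d0:-→d1:-→d2:-→d3:-→d4:-→d5:-→d6:-→d7:-→d8:-→d9:-→d10:-→d11:-→d12:-→d13:-→d14:-→d15:-→d16:-→d17:-→d18:-→d19:-→d20:-→d21:-→d22:-→d23:-→d24:-→d25:-→d26:-→d27:-→d28:H5  best=H5
  - 218.156.142.250/32 clear@32
  add 0.0.0.0/0 -> H3 at depth 0
  add 0.0.0.0/0 -> H3 at depth 0
  - 66.1.65.16/28 clear@28
  - 218.156.142.240/28 clear@28
  ? 70.81.176.215  path d0:H3→d1:-→d2:-→d3:-→d4:-→d5:-→d6:-→d7:-→d8:-→d9:-→d10:-→d11:-→d12:-→d13:-→d14:-→d15:-→d16:-→d17:-→d18:-→d19:-→d20:H2→d21:-→d22:-→d23:-→d24:-→d25:-→d26:-→d27:-→d28:-→d29:-→d30:-→d31:-→d32:H1  best=H1
  ? 70.81.176.0  path d0:H3→d1:-→d2:-→d3:-→d4:-→d5:-→d6:-→d7:-→d8:-→d9:-→d10:-→d11:-→d12:-→d13:-→d14:-→d15:-→d16:-→d17:-→d18:-→d19:-→d20:H2→d21:-→d22:-→d23:-→d24:-  best=H2
  ? 70.81.176.215  path d0:H3→d1:-→d2:-→d3:-→d4:-→d5:-→d6:-→d7:-→d8:-→d9:-→d10:-→d11:-→d12:-→d13:-→d14:-→d15:-→d16:-→d17:-→d18:-→d19:-→d20:H2→d21:-→d22:-→d23:-→d24:-→d25:-→d26:-→d27:-→d28:-→d29:-→d30:-→d31:-→d32:H1  best=H1
  add 0.0.0.0/0 -> H5 at depth 0
  ? 70.81.176.215  path d0:H5→d1:-→d2:-→d3:-→d4:-→d5:-→d6:-→d7:-→d8:-→d9:-→d10:-→d11:-→d12:-→d13:-→d14:-→d15:-→d16:-→d17:-→d18:-→d19:-→d20:H2→d21:-→d22:-→d23:-→d24:-→d25:-→d26:-→d27:-→d28:-→d29:-→d30:-→d31:-→d32:H1  best=H1
  add 218.156.0.0/16 -> H0 at depth 16
  ? 70.81.176.1  path d0:H5→d1:-→d2:-→d3:-→d4:-→d5:-→d6:-→d7:-→d8:-→d9:-→d10:-→d11:-→d12:-→d13:-→d14:-→d15:-→d16:-→d17:-→d18:-→d19:-→d20:H2→d21:-→d22:-→d23:-→d24:-  best=H2
  ? 218.156.0.16  path d0:H5→d1:-→d2:-→d3:-→d4:-→d5:-→d6:-→d7:-→d8:-→d9:-→d10:-→d11:-→d12:-→d13:-→d14:-→d15:-→d16:H0  best=H0
  - 70.81.176.215/32 clear@32
  ? 70.81.176.56  path d0:H5→d1:-→d2:-→d3:-→d4:-→d5:-→d6:-→d7:-→d8:-→d9:-→d10:-→d11:-→d12:-→d13:-→d14:-→d15:-→d16:-→d17:-→d18:-→d19:-→d20:H2→d21:-→d22:-→d23:-→d24:-  best=H2
  - 0.0.0.0/0 clear@0
  ? 218.156.63.0  path d0:-→d1:-→d2:-→d3:-→d4:-→d5:-→d6:-→d7:-→d8:-→d9:-→d10:-→d11:-→d12:-→d13:-→d14:-→d15:-→d16:H0  best=H0
  add 64.0.0.0/2 -> H2 at depth 2
  - 64.0.0.0/2 clear@2
  add 70.0.0.0/8 -> H1 at depth 8
  ? 240.191.85.60  path d0:-→d1:-→d2:-  best=no-route
  - 70.0.0.0/8 clear@8
  ? 218.156.248.129  path d0:-→d1:-→d2:-→d3:-→d4:-→d5:-→d6:-→d7:-→d8:-→d9:-→d10:-→d11:-→d12:-→d13:-→d14:-→d15:-→d16:H0→d17:-  best=H0
  add 218.156.128.0/18 -> H2 at depth 18

== LOOKUPS ==
["H3","H1","H3","H5","H1","H2","H1","H1","H2","H0","H2","H0","no-route","H0"]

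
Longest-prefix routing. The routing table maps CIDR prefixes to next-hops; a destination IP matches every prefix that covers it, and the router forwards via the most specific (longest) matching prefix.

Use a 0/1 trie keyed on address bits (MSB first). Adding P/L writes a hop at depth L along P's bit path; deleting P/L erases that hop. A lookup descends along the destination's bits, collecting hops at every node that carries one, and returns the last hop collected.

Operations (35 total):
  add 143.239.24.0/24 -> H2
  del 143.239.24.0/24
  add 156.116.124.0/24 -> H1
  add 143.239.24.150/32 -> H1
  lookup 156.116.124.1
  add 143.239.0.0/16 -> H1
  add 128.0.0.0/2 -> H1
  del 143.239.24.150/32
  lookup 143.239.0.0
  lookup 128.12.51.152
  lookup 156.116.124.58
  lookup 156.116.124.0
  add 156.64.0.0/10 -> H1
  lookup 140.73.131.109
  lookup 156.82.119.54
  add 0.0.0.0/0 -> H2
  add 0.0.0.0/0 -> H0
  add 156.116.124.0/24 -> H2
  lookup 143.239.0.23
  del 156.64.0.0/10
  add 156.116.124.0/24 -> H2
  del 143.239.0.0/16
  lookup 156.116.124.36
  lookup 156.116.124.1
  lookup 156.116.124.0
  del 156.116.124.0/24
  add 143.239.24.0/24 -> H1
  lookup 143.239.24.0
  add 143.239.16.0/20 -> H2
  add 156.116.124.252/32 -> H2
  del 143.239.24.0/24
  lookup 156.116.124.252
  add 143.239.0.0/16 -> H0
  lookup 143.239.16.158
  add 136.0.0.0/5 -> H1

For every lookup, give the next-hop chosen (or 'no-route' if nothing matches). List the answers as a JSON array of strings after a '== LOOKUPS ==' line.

Process each operation:
  add 143.239.24.0/24 -> H2 at depth 24
  del 143.239.24.0/24 (clear depth 24)
  add 156.116.124.0/24 -> H1 at depth 24
  add 143.239.24.150/32 -> H1 at depth 32
  ? 156.116.124.1  path d0:-→d1:-→d2:-→d3:-→d4:-→d5:-→d6:-→d7:-→d8:-→d9:-→d10:-→d11:-→d12:-→d13:-→d14:-→d15:-→d16:-→d17:-→d18:-→d19:-→d20:-→d21:-→d22:-→d23:-→d24:H1  best=H1
  add 143.239.0.0/16 -> H1 at depth 16
  add 128.0.0.0/2 -> H1 at depth 2
  del 143.239.24.150/32 (clear depth 32)
  ? 143.239.0.0  path d0:-→d1:-→d2:H1→d3:-→d4:-→d5:-→d6:-→d7:-→d8:-→d9:-→d10:-→d11:-→d12:-→d13:-→d14:-→d15:-→d16:H1→d17:-→d18:-→d19:-  best=H1
  ? 128.12.51.152  path d0:-→d1:-→d2:H1→d3:-→d4:-  best=H1
  ? 156.116.124.58  path d0:-→d1:-→d2:H1→d3:-→d4:-→d5:-→d6:-→d7:-→d8:-→d9:-→d10:-→d11:-→d12:-→d13:-→d14:-→d15:-→d16:-→d17:-→d18:-→d19:-→d20:-→d21:-→d22:-→d23:-→d24:H1  best=H1
  ? 156.116.124.0  path d0:-→d1:-→d2:H1→d3:-→d4:-→d5:-→d6:-→d7:-→d8:-→d9:-→d10:-→d11:-→d12:-→d13:-→d14:-→d15:-→d16:-→d17:-→d18:-→d19:-→d20:-→d21:-→d22:-→d23:-→d24:H1  best=H1
  add 156.64.0.0/10 -> H1 at depth 10
  ? 140.73.131.109  path d0:-→d1:-→d2:H1→d3:-→d4:-→d5:-→d6:-  best=H1
  ? 156.82.119.54  path d0:-→d1:-→d2:H1→d3:-→d4:-→d5:-→d6:-→d7:-→d8:-→d9:-→d10:H1  best=H1
  add 0.0.0.0/0 -> H2 at depth 0
  add 0.0.0.0/0 -> H0 at depth 0
  add 156.116.124.0/24 -> H2 at depth 24
  ? 143.239.0.23  path d0:H0→d1:-→d2:H1→d3:-→d4:-→d5:-→d6:-→d7:-→d8:-→d9:-→d10:-→d11:-→d12:-→d13:-→d14:-→d15:-→d16:H1→d17:-→d18:-→d19:-  best=H1
  del 156.64.0.0/10 (clear depth 10)
  add 156.116.124.0/24 -> H2 at depth 24
  del 143.239.0.0/16 (clear depth 16)
  ? 156.116.124.36  path d0:H0→d1:-→d2:H1→d3:-→d4:-→d5:-→d6:-→d7:-→d8:-→d9:-→d10:-→d11:-→d12:-→d13:-→d14:-→d15:-→d16:-→d17:-→d18:-→d19:-→d20:-→d21:-→d22:-→d23:-→d24:H2  best=H2
  ? 156.116.124.1  path d0:H0→d1:-→d2:H1→d3:-→d4:-→d5:-→d6:-→d7:-→d8:-→d9:-→d10:-→d11:-→d12:-→d13:-→d14:-→d15:-→d16:-→d17:-→d18:-→d19:-→d20:-→d21:-→d22:-→d23:-→d24:H2  best=H2
  ? 156.116.124.0  path d0:H0→d1:-→d2:H1→d3:-→d4:-→d5:-→d6:-→d7:-→d8:-→d9:-→d10:-→d11:-→d12:-→d13:-→d14:-→d15:-→d16:-→d17:-→d18:-→d19:-→d20:-→d21:-→d22:-→d23:-→d24:H2  best=H2
  del 156.116.124.0/24 (clear depth 24)
  add 143.239.24.0/24 -> H1 at depth 24
  ? 143.239.24.0  path d0:H0→d1:-→d2:H1→d3:-→d4:-→d5:-→d6:-→d7:-→d8:-→d9:-→d10:-→d11:-→d12:-→d13:-→d14:-→d15:-→d16:-→d17:-→d18:-→d19:-→d20:-→d21:-→d22:-→d23:-→d24:H1  best=H1
  add 143.239.16.0/20 -> H2 at depth 20
  add 156.116.124.252/32 -> H2 at depth 32
  del 143.239.24.0/24 (clear depth 24)
  ? 156.116.124.252  path d0:H0→d1:-→d2:H1→d3:-→d4:-→d5:-→d6:-→d7:-→d8:-→d9:-→d10:-→d11:-→d12:-→d13:-→d14:-→d15:-→d16:-→d17:-→d18:-→d19:-→d20:-→d21:-→d22:-→d23:-→d24:-→d25:-→d26:-→d27:-→d28:-→d29:-→d30:-→d31:-→d32:H2  best=H2
  add 143.239.0.0/16 -> H0 at depth 16
  ? 143.239.16.158  path d0:H0→d1:-→d2:H1→d3:-→d4:-→d5:-→d6:-→d7:-→d8:-→d9:-→d10:-→d11:-→d12:-→d13:-→d14:-→d15:-→d16:H0→d17:-→d18:-→d19:-→d20:H2  best=H2
  add 136.0.0.0/5 -> H1 at depth 5

== LOOKUPS ==
["H1","H1","H1","H1","H1","H1","H1","H1","H2","H2","H2","H1","H2","H2"]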